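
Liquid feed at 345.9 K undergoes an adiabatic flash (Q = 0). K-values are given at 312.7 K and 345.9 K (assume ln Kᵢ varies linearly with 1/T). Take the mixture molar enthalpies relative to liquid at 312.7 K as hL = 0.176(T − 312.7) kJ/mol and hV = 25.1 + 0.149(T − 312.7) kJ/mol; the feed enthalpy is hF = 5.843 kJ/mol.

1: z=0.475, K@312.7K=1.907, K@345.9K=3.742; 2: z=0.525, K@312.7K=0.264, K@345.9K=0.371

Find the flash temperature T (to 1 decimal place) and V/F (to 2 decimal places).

Adiabatic flash: solve Rachford–Rice at each trial T, then check hF = ψ·hV(T) + (1−ψ)·hL(T).
  T = 312.7 K: K = (1.907, 0.264), RR gives ψ = 0.067, H_out = 1.670 kJ/mol
  T = 345.9 K: K = (3.742, 0.371), RR gives ψ = 0.564, H_out = 19.487 kJ/mol
  T = 329.3 K: K = (2.717, 0.316), RR gives ψ = 0.388, H_out = 12.495 kJ/mol
  T = 321.0 K: K = (2.287, 0.289), RR gives ψ = 0.260, H_out = 7.938 kJ/mol
  T = 316.9 K: K = (2.093, 0.277), RR gives ψ = 0.176, H_out = 5.147 kJ/mol
  T = 318.9 K: K = (2.186, 0.283), RR gives ψ = 0.220, H_out = 6.568 kJ/mol
Linear interpolation between T = 316.9 (H_out = 5.147) and T = 318.9 (H_out = 6.568) on hF = 5.843 gives T ≈ 317.9 K, at which ψ = 0.20.

T = 317.9 K, V/F = 0.20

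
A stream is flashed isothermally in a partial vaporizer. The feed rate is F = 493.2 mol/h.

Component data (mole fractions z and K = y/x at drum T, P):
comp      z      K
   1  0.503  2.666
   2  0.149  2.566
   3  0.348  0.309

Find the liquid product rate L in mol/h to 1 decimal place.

L = 132.3 mol/h

Let ψ = V/F and solve Σ zᵢ(Kᵢ−1)/(1+ψ(Kᵢ−1)) = 0.
Check two-phase: ΣzᵢKᵢ = 1.831 > 1 and Σzᵢ/Kᵢ = 1.373 > 1, so g(0) = 0.831 > 0 and g(1) = -0.373 < 0.
Newton–Raphson from ψ = 0.5:
  ψ = 0.500: g = 0.2206, g' = -0.918 → ψ = 0.740
  ψ = 0.740: g = -0.0090, g' = -1.055 → ψ = 0.732
Converged at ψ = 0.732.
Then V = ψ·F = 0.7317·493.2 = 360.9 mol/h and L = F − V = 132.3 mol/h.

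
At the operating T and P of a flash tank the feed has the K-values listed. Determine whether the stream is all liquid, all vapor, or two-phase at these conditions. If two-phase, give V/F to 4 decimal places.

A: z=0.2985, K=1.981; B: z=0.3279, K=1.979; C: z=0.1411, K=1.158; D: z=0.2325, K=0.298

ΣzᵢKᵢ = 1.4729; Σzᵢ/Kᵢ = 1.2184.
Both exceed 1, so a two-phase solution exists.
Let ψ = V/F and solve Σ zᵢ(Kᵢ−1)/(1+ψ(Kᵢ−1)) = 0.
Newton iteration, ψ⁰ = 0.5:
  ψ = 0.5000: g = 0.18116, g' = -0.5460 → ψ = 0.8318
  ψ = 0.8318: g = -0.03437, g' = -0.8471 → ψ = 0.7912
  ψ = 0.7912: g = -0.00155, g' = -0.7733 → ψ = 0.7892
Converged at ψ = 0.7892.

two-phase, V/F = 0.7892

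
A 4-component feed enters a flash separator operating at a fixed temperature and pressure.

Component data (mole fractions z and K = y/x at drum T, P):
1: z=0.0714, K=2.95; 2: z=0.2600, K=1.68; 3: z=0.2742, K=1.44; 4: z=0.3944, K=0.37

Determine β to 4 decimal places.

β = 0.3740

Material balance + equilibrium reduce to Σ zᵢ(Kᵢ−1)/(1+β(Kᵢ−1)) = 0.
g(0) = ΣzᵢKᵢ − 1 = 0.1882 and g(1) = 1 − Σzᵢ/Kᵢ = -0.4353, so a root lies in (0, 1).
Iterate (Newton) starting at β = 0.5:
  β = 0.5000: g = -0.06140, g' = -0.5058 → β = 0.3786
  β = 0.3786: g = -0.00218, g' = -0.4749 → β = 0.3740
Converged at β = 0.3740.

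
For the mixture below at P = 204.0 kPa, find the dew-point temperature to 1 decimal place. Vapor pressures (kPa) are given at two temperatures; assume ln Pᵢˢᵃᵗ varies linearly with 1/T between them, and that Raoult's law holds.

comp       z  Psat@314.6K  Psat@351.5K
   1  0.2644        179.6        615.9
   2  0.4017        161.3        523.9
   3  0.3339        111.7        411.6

Dew-point temperature: Σzᵢ·P/Pᵢˢᵃᵗ(T) = 1. Interpolate ln Pᵢˢᵃᵗ = aᵢ + bᵢ/T.
  T = 314.6 K: ΣzᵢP/Pᵢˢᵃᵗ = 1.4182
  T = 351.5 K: ΣzᵢP/Pᵢˢᵃᵗ = 0.4095
  T = 333.1 K: ΣzᵢP/Pᵢˢᵃᵗ = 0.7347
  T = 323.9 K: ΣzᵢP/Pᵢˢᵃᵗ = 1.0093
  T = 328.5 K: ΣzᵢP/Pᵢˢᵃᵗ = 0.8592
  T = 326.2 K: ΣzᵢP/Pᵢˢᵃᵗ = 0.9307
Interpolating between 323.9 K and 326.2 K gives T ≈ 324.2 K.

T = 324.2 K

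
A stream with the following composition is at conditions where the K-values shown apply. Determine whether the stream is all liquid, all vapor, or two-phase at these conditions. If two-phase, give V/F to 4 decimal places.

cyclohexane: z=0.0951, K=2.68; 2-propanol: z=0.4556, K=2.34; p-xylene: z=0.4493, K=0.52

ΣzᵢKᵢ = 1.5546; Σzᵢ/Kᵢ = 1.0942.
Both exceed 1, so a two-phase solution exists.
Rachford–Rice: g(ψ) = Σ zᵢ(Kᵢ−1)/(1+ψ(Kᵢ−1)) = 0.
Newton iteration, ψ⁰ = 0.46:
  ψ = 0.4600: g = 0.19104, g' = -0.5690 → ψ = 0.7957
  ψ = 0.7957: g = 0.01488, g' = -0.5118 → ψ = 0.8248
  ψ = 0.8248: g = -0.00005, g' = -0.5154 → ψ = 0.8247
Converged at ψ = 0.8247.

two-phase, V/F = 0.8247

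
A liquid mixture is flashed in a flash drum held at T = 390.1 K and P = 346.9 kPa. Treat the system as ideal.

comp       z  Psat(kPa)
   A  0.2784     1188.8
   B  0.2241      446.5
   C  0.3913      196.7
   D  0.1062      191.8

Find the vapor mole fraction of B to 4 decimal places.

y_B = 0.2413

Raoult's law: Kᵢ = Pᵢˢᵃᵗ/P = Pᵢˢᵃᵗ/346.9.
  K_A = 1188.8/346.9 = 3.426924, K_B = 446.5/346.9 = 1.287114, K_C = 196.7/346.9 = 0.567022, K_D = 191.8/346.9 = 0.552897
Material balance + equilibrium reduce to Σ zᵢ(Kᵢ−1)/(1+ψ(Kᵢ−1)) = 0.
g(0) = ΣzᵢKᵢ − 1 = 0.5231 and g(1) = 1 − Σzᵢ/Kᵢ = -0.1375, so a root lies in (0, 1).
Newton–Raphson from ψ = 0.56:
  ψ = 0.5600: g = 0.05484, g' = -0.4740 → ψ = 0.6757
  ψ = 0.6757: g = 0.00230, g' = -0.4384 → ψ = 0.6810
Converged at ψ = 0.6810.
Compositions from xᵢ = zᵢ/(1+ψ(Kᵢ−1)), yᵢ = Kᵢxᵢ:
  A: x = 0.1050, y = 0.3597
  B: x = 0.1875, y = 0.2413
  C: x = 0.5549, y = 0.3146
  D: x = 0.1527, y = 0.0844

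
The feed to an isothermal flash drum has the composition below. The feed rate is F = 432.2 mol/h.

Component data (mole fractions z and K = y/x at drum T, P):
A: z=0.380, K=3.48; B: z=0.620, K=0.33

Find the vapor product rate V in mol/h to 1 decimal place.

V = 137.1 mol/h

Rachford–Rice: g(V/F) = Σ zᵢ(Kᵢ−1)/(1+V/F(Kᵢ−1)) = 0.
Feasibility: ΣzᵢKᵢ = 1.527, Σzᵢ/Kᵢ = 1.988 — both > 1, two phases present.
Newton–Raphson from V/F = 0.5:
  V/F = 0.500: g = -0.2039, g' = -1.095 → V/F = 0.314
  V/F = 0.314: g = 0.0040, g' = -1.185 → V/F = 0.317
Converged at V/F = 0.317.
Then V = V/F·F = 0.3172·432.2 = 137.1 mol/h and L = F − V = 295.1 mol/h.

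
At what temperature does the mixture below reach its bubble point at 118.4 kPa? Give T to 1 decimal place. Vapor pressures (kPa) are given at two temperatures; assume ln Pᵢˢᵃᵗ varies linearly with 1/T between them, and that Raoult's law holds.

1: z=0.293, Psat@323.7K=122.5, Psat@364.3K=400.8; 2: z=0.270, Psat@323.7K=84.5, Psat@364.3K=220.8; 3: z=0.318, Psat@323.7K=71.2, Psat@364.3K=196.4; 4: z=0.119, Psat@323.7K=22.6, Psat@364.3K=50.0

Bubble-point temperature: ΣzᵢPᵢˢᵃᵗ(T) = P. Interpolate ln Pᵢˢᵃᵗ = aᵢ + bᵢ/T.
  T = 323.7 K: ΣzᵢPᵢˢᵃᵗ = 84.04 kPa
  T = 364.3 K: ΣzᵢPᵢˢᵃᵗ = 245.46 kPa
  T = 344.0 K: ΣzᵢPᵢˢᵃᵗ = 148.02 kPa
  T = 333.9 K: ΣzᵢPᵢˢᵃᵗ = 112.60 kPa
  T = 338.9 K: ΣzᵢPᵢˢᵃᵗ = 129.18 kPa
  T = 336.4 K: ΣzᵢPᵢˢᵃᵗ = 120.66 kPa
Interpolating between 333.9 K and 336.4 K gives T ≈ 335.7 K.

T = 335.7 K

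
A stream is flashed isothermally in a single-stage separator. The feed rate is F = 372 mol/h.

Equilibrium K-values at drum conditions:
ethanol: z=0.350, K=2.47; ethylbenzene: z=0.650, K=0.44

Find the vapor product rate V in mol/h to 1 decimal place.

V = 68.0 mol/h

Material balance + equilibrium reduce to Σ zᵢ(Kᵢ−1)/(1+V/F(Kᵢ−1)) = 0.
Feasibility: ΣzᵢKᵢ = 1.151, Σzᵢ/Kᵢ = 1.619 — both > 1, two phases present.
Newton–Raphson from V/F = 0.54:
  V/F = 0.540: g = -0.2350, g' = -0.654 → V/F = 0.181
  V/F = 0.181: g = 0.0016, g' = -0.725 → V/F = 0.183
Converged at V/F = 0.183.
Then V = V/F·F = 0.1828·372 = 68.0 mol/h and L = F − V = 304.0 mol/h.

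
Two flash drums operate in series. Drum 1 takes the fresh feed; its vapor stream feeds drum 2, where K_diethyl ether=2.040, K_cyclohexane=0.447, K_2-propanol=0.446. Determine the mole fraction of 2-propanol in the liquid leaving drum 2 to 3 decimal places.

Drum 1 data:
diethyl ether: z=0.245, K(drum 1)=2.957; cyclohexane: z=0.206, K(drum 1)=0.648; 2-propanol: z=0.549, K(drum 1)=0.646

Drum 1:
Material balance + equilibrium reduce to Σ zᵢ(Kᵢ−1)/(1+ψ₁(Kᵢ−1)) = 0.
Check two-phase: ΣzᵢKᵢ = 1.213 > 1 and Σzᵢ/Kᵢ = 1.251 > 1, so g(0) = 0.213 > 0 and g(1) = -0.251 < 0.
Newton iteration, ψ₁⁰ = 0.55:
  ψ₁ = 0.550: g = -0.1003, g' = -0.363 → ψ₁ = 0.274
  ψ₁ = 0.274: g = 0.0169, g' = -0.514 → ψ₁ = 0.306
  ψ₁ = 0.306: g = 0.0005, g' = -0.485 → ψ₁ = 0.307
Converged at ψ₁ = 0.307.
Drum-1 compositions:
  diethyl ether: x = 0.153, y = 0.452
  cyclohexane: x = 0.231, y = 0.150
  2-propanol: x = 0.616, y = 0.398
Drum-2 feed = drum-1 vapor: z₂ = (0.4524, 0.1497, 0.3980).
Drum 2:
Let ψ₂ = V/F and solve Σ zᵢ(Kᵢ−1)/(1+ψ₂(Kᵢ−1)) = 0.
g(0) = ΣzᵢKᵢ − 1 = 0.167 and g(1) = 1 − Σzᵢ/Kᵢ = -0.449, so a root lies in (0, 1).
Newton iteration, ψ₂⁰ = 0.62:
  ψ₂ = 0.620: g = -0.1757, g' = -0.570 → ψ₂ = 0.312
  ψ₂ = 0.312: g = -0.0113, g' = -0.524 → ψ₂ = 0.290
Converged at ψ₂ = 0.290.
  diethyl ether: x = 0.347, y = 0.709
  cyclohexane: x = 0.178, y = 0.080
  2-propanol: x = 0.474, y = 0.212

x_2-propanol (drum 2) = 0.474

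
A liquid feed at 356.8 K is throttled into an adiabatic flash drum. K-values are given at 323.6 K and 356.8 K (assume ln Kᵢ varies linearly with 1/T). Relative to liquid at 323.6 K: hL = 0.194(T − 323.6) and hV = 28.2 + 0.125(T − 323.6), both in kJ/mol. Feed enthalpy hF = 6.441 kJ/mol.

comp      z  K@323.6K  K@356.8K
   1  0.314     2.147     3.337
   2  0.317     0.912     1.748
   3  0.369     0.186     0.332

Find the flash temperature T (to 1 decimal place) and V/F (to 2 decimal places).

T = 329.5 K, V/F = 0.19

Adiabatic flash: solve Rachford–Rice at each trial T, then check hF = ψ·hV(T) + (1−ψ)·hL(T).
  T = 323.6 K: K = (2.147, 0.912, 0.186), RR gives ψ = 0.049, H_out = 1.388 kJ/mol
  T = 356.8 K: K = (3.337, 1.748, 0.332), RR gives ψ = 0.667, H_out = 23.734 kJ/mol
  T = 340.2 K: K = (2.706, 1.283, 0.252), RR gives ψ = 0.407, H_out = 14.222 kJ/mol
  T = 331.9 K: K = (2.417, 1.086, 0.217), RR gives ψ = 0.245, H_out = 8.369 kJ/mol
  T = 327.8 K: K = (2.281, 0.997, 0.201), RR gives ψ = 0.153, H_out = 5.082 kJ/mol
  T = 329.9 K: K = (2.350, 1.042, 0.209), RR gives ψ = 0.201, H_out = 6.802 kJ/mol
Linear interpolation between T = 327.8 (H_out = 5.082) and T = 329.9 (H_out = 6.802) on hF = 6.441 gives T ≈ 329.5 K, at which ψ = 0.19.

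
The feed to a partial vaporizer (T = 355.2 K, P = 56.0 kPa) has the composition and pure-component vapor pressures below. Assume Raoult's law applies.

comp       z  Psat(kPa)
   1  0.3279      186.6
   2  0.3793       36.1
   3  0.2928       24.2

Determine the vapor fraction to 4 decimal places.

Raoult's law: Kᵢ = Pᵢˢᵃᵗ/P = Pᵢˢᵃᵗ/56.0.
  K_1 = 186.6/56.0 = 3.332143, K_2 = 36.1/56.0 = 0.644643, K_3 = 24.2/56.0 = 0.432143
Let ψ = V/F and solve Σ zᵢ(Kᵢ−1)/(1+ψ(Kᵢ−1)) = 0.
Feasibility: ΣzᵢKᵢ = 1.4637, Σzᵢ/Kᵢ = 1.3643 — both > 1, two phases present.
Newton iteration, ψ⁰ = 0.55:
  ψ = 0.5500: g = -0.07431, g' = -0.6159 → ψ = 0.4294
  ψ = 0.4294: g = 0.00317, g' = -0.6771 → ψ = 0.4340
  ψ = 0.4340: g = 0.00001, g' = -0.6737 → ψ = 0.4341
Converged at ψ = 0.4341.

ψ = 0.4341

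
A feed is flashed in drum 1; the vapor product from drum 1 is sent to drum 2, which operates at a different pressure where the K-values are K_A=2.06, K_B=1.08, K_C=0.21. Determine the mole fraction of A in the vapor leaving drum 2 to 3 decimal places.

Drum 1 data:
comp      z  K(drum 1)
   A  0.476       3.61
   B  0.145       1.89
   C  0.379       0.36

y_A (drum 2) = 0.730

Drum 1:
Newton–Raphson from ψ₁ = 0.5:
  ψ₁ = 0.500: g = 0.2716, g' = -1.001 → ψ₁ = 0.771
  ψ₁ = 0.771: g = 0.0098, g' = -1.003 → ψ₁ = 0.781
Converged at ψ₁ = 0.781.
Drum-1 compositions:
  A: x = 0.157, y = 0.566
  B: x = 0.086, y = 0.162
  C: x = 0.758, y = 0.273
Drum-2 feed = drum-1 vapor: z₂ = (0.5655, 0.1617, 0.2728).
Drum 2:
Rachford–Rice: g(ψ₂) = Σ zᵢ(Kᵢ−1)/(1+ψ₂(Kᵢ−1)) = 0.
Check two-phase: ΣzᵢKᵢ = 1.397 > 1 and Σzᵢ/Kᵢ = 1.723 > 1, so g(0) = 0.397 > 0 and g(1) = -0.723 < 0.
Iterate (Newton) starting at ψ₂ = 0.5:
  ψ₂ = 0.500: g = 0.0480, g' = -0.738 → ψ₂ = 0.565
  ψ₂ = 0.565: g = -0.0020, g' = -0.805 → ψ₂ = 0.563
Converged at ψ₂ = 0.563.
  A: x = 0.354, y = 0.730
  B: x = 0.155, y = 0.167
  C: x = 0.491, y = 0.103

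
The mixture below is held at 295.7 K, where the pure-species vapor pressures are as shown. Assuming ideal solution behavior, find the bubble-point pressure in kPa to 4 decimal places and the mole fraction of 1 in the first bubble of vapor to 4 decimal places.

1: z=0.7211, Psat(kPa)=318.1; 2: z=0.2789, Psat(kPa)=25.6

At the bubble point ψ → 0, so ΣzᵢKᵢ = 1 with Kᵢ = Pᵢˢᵃᵗ/P ⇒ P = ΣzᵢPᵢˢᵃᵗ.
P = 0.7211·318.1 + 0.2789·25.6 = 236.5217 kPa
yᵢ = zᵢPᵢˢᵃᵗ/P ⇒ y_1 = 0.7211·318.1/236.5217 = 0.9698

Pbub = 236.5217 kPa, y_1 = 0.9698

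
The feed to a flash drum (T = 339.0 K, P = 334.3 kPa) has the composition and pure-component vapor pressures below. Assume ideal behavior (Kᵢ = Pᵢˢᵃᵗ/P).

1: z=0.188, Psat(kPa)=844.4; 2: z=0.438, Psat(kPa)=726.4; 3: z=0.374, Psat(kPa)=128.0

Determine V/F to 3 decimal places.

V/F = 0.720

Raoult's law: Kᵢ = Pᵢˢᵃᵗ/P = Pᵢˢᵃᵗ/334.3.
  K_1 = 844.4/334.3 = 2.52587, K_2 = 726.4/334.3 = 2.17290, K_3 = 128.0/334.3 = 0.38289
Newton iteration, V/F⁰ = 0.69:
  V/F = 0.690: g = 0.0217, g' = -0.720 → V/F = 0.720
Converged at V/F = 0.720.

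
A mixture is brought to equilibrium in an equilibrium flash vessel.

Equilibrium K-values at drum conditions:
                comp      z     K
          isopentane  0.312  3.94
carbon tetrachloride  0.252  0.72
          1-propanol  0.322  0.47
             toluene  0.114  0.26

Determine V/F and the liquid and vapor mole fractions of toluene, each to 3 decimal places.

Rachford–Rice: g(V/F) = Σ zᵢ(Kᵢ−1)/(1+V/F(Kᵢ−1)) = 0.
g(0) = ΣzᵢKᵢ − 1 = 0.592 and g(1) = 1 − Σzᵢ/Kᵢ = -0.553, so a root lies in (0, 1).
Newton iteration, V/F⁰ = 0.37:
  V/F = 0.370: g = 0.0322, g' = -0.902 → V/F = 0.406
  V/F = 0.406: g = 0.0008, g' = -0.860 → V/F = 0.407
Converged at V/F = 0.407.
Compositions from xᵢ = zᵢ/(1+V/F(Kᵢ−1)), yᵢ = Kᵢxᵢ:
  isopentane: x = 0.142, y = 0.560
  carbon tetrachloride: x = 0.284, y = 0.205
  1-propanol: x = 0.410, y = 0.193
  toluene: x = 0.163, y = 0.042

V/F = 0.407, x_toluene = 0.163, y_toluene = 0.042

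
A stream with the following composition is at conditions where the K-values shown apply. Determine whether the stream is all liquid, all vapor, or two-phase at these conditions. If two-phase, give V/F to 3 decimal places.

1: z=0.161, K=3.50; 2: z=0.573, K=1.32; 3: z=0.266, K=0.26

ΣzᵢKᵢ = 1.389; Σzᵢ/Kᵢ = 1.503.
Both exceed 1, so a two-phase solution exists.
Material balance + equilibrium reduce to Σ zᵢ(Kᵢ−1)/(1+ψ(Kᵢ−1)) = 0.
Iterate (Newton) starting at ψ = 0.5:
  ψ = 0.500: g = 0.0245, g' = -0.609 → ψ = 0.540
Converged at ψ = 0.540.

two-phase, V/F = 0.540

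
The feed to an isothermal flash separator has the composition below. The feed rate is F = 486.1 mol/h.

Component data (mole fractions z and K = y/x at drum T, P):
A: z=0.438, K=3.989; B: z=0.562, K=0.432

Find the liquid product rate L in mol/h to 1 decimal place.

L = 202.7 mol/h

Rachford–Rice: g(V/F) = Σ zᵢ(Kᵢ−1)/(1+V/F(Kᵢ−1)) = 0.
Feasibility: ΣzᵢKᵢ = 1.990, Σzᵢ/Kᵢ = 1.411 — both > 1, two phases present.
Binary case is linear: z₁(K₁−1)(1+V/F(K₂−1)) + z₂(K₂−1)(1+V/F(K₁−1)) = 0
⇒ V/F = [z₁(K₁−1)+z₂(K₂−1)] / [−(K₁−1)(K₂−1)] = 0.9900/1.6978 = 0.583
Then V = V/F·F = 0.5831·486.1 = 283.4 mol/h and L = F − V = 202.7 mol/h.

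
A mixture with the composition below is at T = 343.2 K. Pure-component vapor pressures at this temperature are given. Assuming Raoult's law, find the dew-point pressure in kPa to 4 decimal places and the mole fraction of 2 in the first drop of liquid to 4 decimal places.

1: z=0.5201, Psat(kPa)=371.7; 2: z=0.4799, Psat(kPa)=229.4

At the dew point ψ → 1, so Σzᵢ/Kᵢ = 1 with Kᵢ = Pᵢˢᵃᵗ/P ⇒ 1/P = Σzᵢ/Pᵢˢᵃᵗ.
1/P = 0.5201/371.7 + 0.4799/229.4 = 0.0034912 ⇒ P = 286.4323 kPa
xᵢ = zᵢP/Pᵢˢᵃᵗ ⇒ x_2 = 0.4799·286.4323/229.4 = 0.5992

Pdew = 286.4323 kPa, x_2 = 0.5992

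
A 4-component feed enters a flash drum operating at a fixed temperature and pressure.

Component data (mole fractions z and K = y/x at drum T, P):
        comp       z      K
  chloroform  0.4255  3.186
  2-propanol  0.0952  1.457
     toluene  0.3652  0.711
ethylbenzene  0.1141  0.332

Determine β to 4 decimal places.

β = 0.9169

Rachford–Rice: g(β) = Σ zᵢ(Kᵢ−1)/(1+β(Kᵢ−1)) = 0.
Feasibility: ΣzᵢKᵢ = 1.7919, Σzᵢ/Kᵢ = 1.0562 — both > 1, two phases present.
Newton–Raphson from β = 0.5:
  β = 0.5000: g = 0.24201, g' = -0.6338 → β = 0.8818
  β = 0.8818: g = 0.02159, g' = -0.6038 → β = 0.9176
  β = 0.9176: g = -0.00047, g' = -0.6313 → β = 0.9169
Converged at β = 0.9169.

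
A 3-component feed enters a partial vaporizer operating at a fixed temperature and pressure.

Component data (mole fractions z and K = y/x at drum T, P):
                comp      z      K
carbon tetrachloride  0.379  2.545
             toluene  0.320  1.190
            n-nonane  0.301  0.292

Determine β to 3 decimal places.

β = 0.583

Rachford–Rice: g(β) = Σ zᵢ(Kᵢ−1)/(1+β(Kᵢ−1)) = 0.
Feasibility: ΣzᵢKᵢ = 1.433, Σzᵢ/Kᵢ = 1.449 — both > 1, two phases present.
Newton iteration, β⁰ = 0.69:
  β = 0.690: g = -0.0795, g' = -0.798 → β = 0.590
  β = 0.590: g = -0.0052, g' = -0.702 → β = 0.583
Converged at β = 0.583.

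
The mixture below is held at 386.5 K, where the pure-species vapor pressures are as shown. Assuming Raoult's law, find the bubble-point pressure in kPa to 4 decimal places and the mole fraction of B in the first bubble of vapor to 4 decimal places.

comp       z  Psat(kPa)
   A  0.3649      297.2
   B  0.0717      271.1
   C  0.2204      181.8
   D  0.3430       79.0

Pbub = 195.0519 kPa, y_B = 0.0997

At the bubble point ψ → 0, so ΣzᵢKᵢ = 1 with Kᵢ = Pᵢˢᵃᵗ/P ⇒ P = ΣzᵢPᵢˢᵃᵗ.
P = 0.3649·297.2 + 0.0717·271.1 + 0.2204·181.8 + 0.3430·79.0 = 195.0519 kPa
yᵢ = zᵢPᵢˢᵃᵗ/P ⇒ y_B = 0.0717·271.1/195.0519 = 0.0997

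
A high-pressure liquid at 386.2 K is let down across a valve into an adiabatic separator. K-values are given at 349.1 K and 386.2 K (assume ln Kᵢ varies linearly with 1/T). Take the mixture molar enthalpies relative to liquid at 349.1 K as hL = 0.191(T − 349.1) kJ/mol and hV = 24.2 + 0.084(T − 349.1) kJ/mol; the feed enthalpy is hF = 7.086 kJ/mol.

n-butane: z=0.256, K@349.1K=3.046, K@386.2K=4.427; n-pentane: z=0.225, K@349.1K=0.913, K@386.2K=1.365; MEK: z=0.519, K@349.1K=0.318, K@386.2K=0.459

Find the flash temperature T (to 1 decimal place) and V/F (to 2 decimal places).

T = 358.3 K, V/F = 0.23

Adiabatic flash: solve Rachford–Rice at each trial T, then check hF = ψ·hV(T) + (1−ψ)·hL(T).
  T = 349.1 K: K = (3.046, 0.913, 0.318), RR gives ψ = 0.136, H_out = 3.286 kJ/mol
  T = 386.2 K: K = (4.427, 1.365, 0.459), RR gives ψ = 0.511, H_out = 17.425 kJ/mol
  T = 367.6 K: K = (3.705, 1.127, 0.385), RR gives ψ = 0.322, H_out = 10.687 kJ/mol
  T = 358.4 K: K = (3.370, 1.018, 0.351), RR gives ψ = 0.231, H_out = 7.134 kJ/mol
  T = 353.8 K: K = (3.208, 0.965, 0.335), RR gives ψ = 0.185, H_out = 5.270 kJ/mol
  T = 356.1 K: K = (3.288, 0.991, 0.343), RR gives ψ = 0.208, H_out = 6.210 kJ/mol
Linear interpolation between T = 356.1 (H_out = 6.210) and T = 358.4 (H_out = 7.134) on hF = 7.086 gives T ≈ 358.3 K, at which ψ = 0.23.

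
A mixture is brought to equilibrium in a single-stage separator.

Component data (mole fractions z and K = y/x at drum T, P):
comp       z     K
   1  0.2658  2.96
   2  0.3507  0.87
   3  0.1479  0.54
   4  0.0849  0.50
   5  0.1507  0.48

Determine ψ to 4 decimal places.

ψ = 0.4183

Iterate (Newton) starting at ψ = 0.5:
  ψ = 0.5000: g = -0.03650, g' = -0.4322 → ψ = 0.4155
  ψ = 0.4155: g = 0.00126, g' = -0.4647 → ψ = 0.4183
Converged at ψ = 0.4183.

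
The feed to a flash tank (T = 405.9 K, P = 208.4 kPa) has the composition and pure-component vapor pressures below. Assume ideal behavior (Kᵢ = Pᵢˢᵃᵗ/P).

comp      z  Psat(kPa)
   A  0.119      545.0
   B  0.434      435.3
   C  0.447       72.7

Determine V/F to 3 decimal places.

Raoult's law: Kᵢ = Pᵢˢᵃᵗ/P = Pᵢˢᵃᵗ/208.4.
  K_A = 545.0/208.4 = 2.61516, K_B = 435.3/208.4 = 2.08877, K_C = 72.7/208.4 = 0.34885
Rachford–Rice: g(V/F) = Σ zᵢ(Kᵢ−1)/(1+V/F(Kᵢ−1)) = 0.
Check two-phase: ΣzᵢKᵢ = 1.374 > 1 and Σzᵢ/Kᵢ = 1.535 > 1, so g(0) = 0.374 > 0 and g(1) = -0.535 < 0.
Newton iteration, V/F⁰ = 0.61:
  V/F = 0.610: g = -0.1021, g' = -0.786 → V/F = 0.480
  V/F = 0.480: g = -0.0049, g' = -0.721 → V/F = 0.473
Converged at V/F = 0.473.

V/F = 0.473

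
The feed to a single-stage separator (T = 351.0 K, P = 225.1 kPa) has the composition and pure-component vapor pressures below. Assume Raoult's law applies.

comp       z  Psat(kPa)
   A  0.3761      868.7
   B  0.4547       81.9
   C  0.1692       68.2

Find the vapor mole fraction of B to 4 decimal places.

Raoult's law: Kᵢ = Pᵢˢᵃᵗ/P = Pᵢˢᵃᵗ/225.1.
  K_A = 868.7/225.1 = 3.859174, K_B = 81.9/225.1 = 0.363838, K_C = 68.2/225.1 = 0.302976
Rachford–Rice: g(ψ) = Σ zᵢ(Kᵢ−1)/(1+ψ(Kᵢ−1)) = 0.
Feasibility: ΣzᵢKᵢ = 1.6681, Σzᵢ/Kᵢ = 1.9056 — both > 1, two phases present.
Newton–Raphson from ψ = 0.67:
  ψ = 0.6700: g = -0.35660, g' = -1.2100 → ψ = 0.3753
  ψ = 0.3753: g = -0.02097, g' = -1.1838 → ψ = 0.3576
  ψ = 0.3576: g = 0.00019, g' = -1.2059 → ψ = 0.3577
Converged at ψ = 0.3577.
Compositions from xᵢ = zᵢ/(1+ψ(Kᵢ−1)), yᵢ = Kᵢxᵢ:
  A: x = 0.1859, y = 0.7175
  B: x = 0.5887, y = 0.2142
  C: x = 0.2254, y = 0.0683

y_B = 0.2142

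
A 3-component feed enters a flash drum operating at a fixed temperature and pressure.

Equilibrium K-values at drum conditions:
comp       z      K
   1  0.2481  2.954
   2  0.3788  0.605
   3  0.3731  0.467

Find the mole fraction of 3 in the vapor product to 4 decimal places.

Rachford–Rice: g(V/F) = Σ zᵢ(Kᵢ−1)/(1+V/F(Kᵢ−1)) = 0.
g(0) = ΣzᵢKᵢ − 1 = 0.1363 and g(1) = 1 − Σzᵢ/Kᵢ = -0.5090, so a root lies in (0, 1).
Iterate (Newton) starting at V/F = 0.64:
  V/F = 0.6400: g = -0.28666, g' = -0.5370 → V/F = 0.1062
  V/F = 0.1062: g = 0.03449, g' = -0.8331 → V/F = 0.1476
  V/F = 0.1476: g = 0.00152, g' = -0.7621 → V/F = 0.1496
Converged at V/F = 0.1496.
Compositions from xᵢ = zᵢ/(1+V/F(Kᵢ−1)), yᵢ = Kᵢxᵢ:
  1: x = 0.1920, y = 0.5671
  2: x = 0.4026, y = 0.2436
  3: x = 0.4054, y = 0.1893

y_3 = 0.1893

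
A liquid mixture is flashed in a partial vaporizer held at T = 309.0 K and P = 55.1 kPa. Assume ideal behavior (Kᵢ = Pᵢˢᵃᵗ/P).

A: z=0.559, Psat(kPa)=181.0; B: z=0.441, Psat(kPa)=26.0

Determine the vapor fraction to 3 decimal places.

Raoult's law: Kᵢ = Pᵢˢᵃᵗ/P = Pᵢˢᵃᵗ/55.1.
  K_A = 181.0/55.1 = 3.28494, K_B = 26.0/55.1 = 0.47187
Newton–Raphson from ψ = 0.44:
  ψ = 0.440: g = 0.3335, g' = -0.934 → ψ = 0.797
  ψ = 0.797: g = 0.0506, g' = -0.734 → ψ = 0.866
  ψ = 0.866: g = -0.0004, g' = -0.747 → ψ = 0.865
Converged at ψ = 0.865.

ψ = 0.865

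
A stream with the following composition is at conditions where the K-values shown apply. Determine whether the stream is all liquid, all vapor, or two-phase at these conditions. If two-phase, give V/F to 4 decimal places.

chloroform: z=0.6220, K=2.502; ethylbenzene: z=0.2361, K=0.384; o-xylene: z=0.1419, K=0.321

two-phase, V/F = 0.7188

ΣzᵢKᵢ = 1.6925; Σzᵢ/Kᵢ = 1.3055.
Both exceed 1, so a two-phase solution exists.
Material balance + equilibrium reduce to Σ zᵢ(Kᵢ−1)/(1+ψ(Kᵢ−1)) = 0.
Iterate (Newton) starting at ψ = 0.5:
  ψ = 0.5000: g = 0.17750, g' = -0.7947 → ψ = 0.7234
  ψ = 0.7234: g = -0.00392, g' = -0.8665 → ψ = 0.7188
Converged at ψ = 0.7188.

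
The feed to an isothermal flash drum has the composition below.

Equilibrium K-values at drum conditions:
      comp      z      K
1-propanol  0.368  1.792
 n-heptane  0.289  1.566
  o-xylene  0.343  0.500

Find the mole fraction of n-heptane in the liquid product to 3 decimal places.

x_n-heptane = 0.198

Material balance + equilibrium reduce to Σ zᵢ(Kᵢ−1)/(1+ψ(Kᵢ−1)) = 0.
g(0) = ΣzᵢKᵢ − 1 = 0.284 and g(1) = 1 − Σzᵢ/Kᵢ = -0.076, so a root lies in (0, 1).
Newton–Raphson from ψ = 0.36:
  ψ = 0.360: g = 0.1535, g' = -0.331 → ψ = 0.824
  ψ = 0.824: g = -0.0036, g' = -0.375 → ψ = 0.814
Converged at ψ = 0.814.
Compositions from xᵢ = zᵢ/(1+ψ(Kᵢ−1)), yᵢ = Kᵢxᵢ:
  1-propanol: x = 0.224, y = 0.401
  n-heptane: x = 0.198, y = 0.310
  o-xylene: x = 0.578, y = 0.289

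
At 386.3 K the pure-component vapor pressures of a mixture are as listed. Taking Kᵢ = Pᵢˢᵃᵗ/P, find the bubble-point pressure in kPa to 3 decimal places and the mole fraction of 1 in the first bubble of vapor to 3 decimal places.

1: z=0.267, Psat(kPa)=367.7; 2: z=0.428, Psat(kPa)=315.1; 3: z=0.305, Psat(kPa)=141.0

At the bubble point ψ → 0, so ΣzᵢKᵢ = 1 with Kᵢ = Pᵢˢᵃᵗ/P ⇒ P = ΣzᵢPᵢˢᵃᵗ.
P = 0.267·367.7 + 0.428·315.1 + 0.305·141.0 = 276.044 kPa
yᵢ = zᵢPᵢˢᵃᵗ/P ⇒ y_1 = 0.267·367.7/276.044 = 0.356

Pbub = 276.044 kPa, y_1 = 0.356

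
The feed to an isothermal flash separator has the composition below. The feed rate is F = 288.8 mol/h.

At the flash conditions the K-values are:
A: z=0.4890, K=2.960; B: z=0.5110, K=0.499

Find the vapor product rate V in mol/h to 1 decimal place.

V = 206.6 mol/h

Let ψ = V/F and solve Σ zᵢ(Kᵢ−1)/(1+ψ(Kᵢ−1)) = 0.
Check two-phase: ΣzᵢKᵢ = 1.7024 > 1 and Σzᵢ/Kᵢ = 1.1893 > 1, so g(0) = 0.7024 > 0 and g(1) = -0.1893 < 0.
Newton–Raphson from ψ = 0.57:
  ψ = 0.5700: g = 0.09435, g' = -0.6704 → ψ = 0.7107
  ψ = 0.7107: g = 0.00293, g' = -0.6374 → ψ = 0.7153
Converged at ψ = 0.7153.
Then V = ψ·F = 0.7153·288.8 = 206.6 mol/h and L = F − V = 82.2 mol/h.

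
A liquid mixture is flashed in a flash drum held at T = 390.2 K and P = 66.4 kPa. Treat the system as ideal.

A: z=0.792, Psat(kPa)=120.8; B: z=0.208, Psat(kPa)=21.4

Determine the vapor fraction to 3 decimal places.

ψ = 0.915

Raoult's law: Kᵢ = Pᵢˢᵃᵗ/P = Pᵢˢᵃᵗ/66.4.
  K_A = 120.8/66.4 = 1.81928, K_B = 21.4/66.4 = 0.32229
Newton iteration, ψ⁰ = 0.45:
  ψ = 0.450: g = 0.2713, g' = -0.482 → ψ = 1.000
  ψ = 1.000: g = -0.0807, g' = -1.080 → ψ = 0.925
  ψ = 0.925: g = -0.0089, g' = -0.859 → ψ = 0.915
Converged at ψ = 0.915.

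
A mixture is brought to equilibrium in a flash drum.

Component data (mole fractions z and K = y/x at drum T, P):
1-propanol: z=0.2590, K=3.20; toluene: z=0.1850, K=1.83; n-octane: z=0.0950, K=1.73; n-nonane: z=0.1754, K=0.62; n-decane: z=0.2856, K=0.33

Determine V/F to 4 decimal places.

V/F = 0.5860

Material balance + equilibrium reduce to Σ zᵢ(Kᵢ−1)/(1+V/F(Kᵢ−1)) = 0.
Check two-phase: ΣzᵢKᵢ = 1.5347 > 1 and Σzᵢ/Kᵢ = 1.3853 > 1, so g(0) = 0.5347 > 0 and g(1) = -0.3853 < 0.
Iterate (Newton) starting at V/F = 0.5:
  V/F = 0.5000: g = 0.06062, g' = -0.7036 → V/F = 0.5862
  V/F = 0.5862: g = -0.00012, g' = -0.7112 → V/F = 0.5860
Converged at V/F = 0.5860.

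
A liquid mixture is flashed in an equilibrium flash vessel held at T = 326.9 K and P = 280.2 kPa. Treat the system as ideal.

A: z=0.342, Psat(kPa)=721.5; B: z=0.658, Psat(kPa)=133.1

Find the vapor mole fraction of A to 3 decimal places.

y_A = 0.644

Raoult's law: Kᵢ = Pᵢˢᵃᵗ/P = Pᵢˢᵃᵗ/280.2.
  K_A = 721.5/280.2 = 2.57495, K_B = 133.1/280.2 = 0.47502
Binary case is linear: z₁(K₁−1)(1+ψ(K₂−1)) + z₂(K₂−1)(1+ψ(K₁−1)) = 0
⇒ ψ = [z₁(K₁−1)+z₂(K₂−1)] / [−(K₁−1)(K₂−1)] = 0.1932/0.8268 = 0.234
Compositions from xᵢ = zᵢ/(1+ψ(Kᵢ−1)), yᵢ = Kᵢxᵢ:
  A: x = 0.250, y = 0.644
  B: x = 0.750, y = 0.356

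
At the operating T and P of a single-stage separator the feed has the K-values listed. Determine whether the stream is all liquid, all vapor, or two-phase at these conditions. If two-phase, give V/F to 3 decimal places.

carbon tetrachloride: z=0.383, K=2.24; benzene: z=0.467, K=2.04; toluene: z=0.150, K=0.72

all vapor

ΣzᵢKᵢ = 1.919; Σzᵢ/Kᵢ = 0.608.
Since Σzᵢ/Kᵢ < 1 the mixture is above its dew point — single vapor phase.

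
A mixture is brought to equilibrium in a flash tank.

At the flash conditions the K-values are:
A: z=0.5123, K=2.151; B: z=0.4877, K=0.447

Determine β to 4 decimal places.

Let β = V/F and solve Σ zᵢ(Kᵢ−1)/(1+β(Kᵢ−1)) = 0.
g(0) = ΣzᵢKᵢ − 1 = 0.3200 and g(1) = 1 − Σzᵢ/Kᵢ = -0.3292, so a root lies in (0, 1).
Binary case is linear: z₁(K₁−1)(1+β(K₂−1)) + z₂(K₂−1)(1+β(K₁−1)) = 0
⇒ β = [z₁(K₁−1)+z₂(K₂−1)] / [−(K₁−1)(K₂−1)] = 0.31996/0.63650 = 0.5027

β = 0.5027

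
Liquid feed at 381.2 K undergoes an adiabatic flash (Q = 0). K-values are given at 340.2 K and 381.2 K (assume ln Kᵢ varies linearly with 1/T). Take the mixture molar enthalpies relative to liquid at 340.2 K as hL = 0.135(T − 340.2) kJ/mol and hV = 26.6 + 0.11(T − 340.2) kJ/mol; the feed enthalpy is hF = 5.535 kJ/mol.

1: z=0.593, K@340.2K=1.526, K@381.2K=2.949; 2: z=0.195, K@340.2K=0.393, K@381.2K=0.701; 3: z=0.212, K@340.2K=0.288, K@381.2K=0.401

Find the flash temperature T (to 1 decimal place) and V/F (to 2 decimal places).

Adiabatic flash: solve Rachford–Rice at each trial T, then check hF = ψ·hV(T) + (1−ψ)·hL(T).
  T = 340.2 K: K = (1.526, 0.393, 0.288), RR gives ψ = 0.122, H_out = 3.243 kJ/mol
  T = 381.2 K: K = (2.949, 0.701, 0.401), RR gives ψ = 0.990, H_out = 30.844 kJ/mol
  T = 360.7 K: K = (2.161, 0.534, 0.343), RR gives ψ = 0.680, H_out = 20.503 kJ/mol
  T = 350.4 K: K = (1.824, 0.460, 0.315), RR gives ψ = 0.464, H_out = 13.597 kJ/mol
  T = 345.3 K: K = (1.670, 0.426, 0.301), RR gives ψ = 0.319, H_out = 9.122 kJ/mol
  T = 342.8 K: K = (1.599, 0.409, 0.295), RR gives ψ = 0.231, H_out = 6.472 kJ/mol
  T = 341.5 K: K = (1.562, 0.401, 0.291), RR gives ψ = 0.179, H_out = 4.928 kJ/mol
Linear interpolation between T = 341.5 (H_out = 4.928) and T = 342.8 (H_out = 6.472) on hF = 5.535 gives T ≈ 342.0 K, at which ψ = 0.20.

T = 342.0 K, V/F = 0.20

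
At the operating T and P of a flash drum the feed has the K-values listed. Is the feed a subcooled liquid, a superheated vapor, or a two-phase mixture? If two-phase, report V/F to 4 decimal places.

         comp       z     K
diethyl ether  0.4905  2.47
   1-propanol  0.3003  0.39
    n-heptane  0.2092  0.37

two-phase, V/F = 0.4467

ΣzᵢKᵢ = 1.4061; Σzᵢ/Kᵢ = 1.5340.
Both exceed 1, so a two-phase solution exists.
Iterate (Newton) starting at ψ = 0.5:
  ψ = 0.5000: g = -0.04039, g' = -0.7604 → ψ = 0.4469
  ψ = 0.4469: g = -0.00010, g' = -0.7581 → ψ = 0.4467
Converged at ψ = 0.4467.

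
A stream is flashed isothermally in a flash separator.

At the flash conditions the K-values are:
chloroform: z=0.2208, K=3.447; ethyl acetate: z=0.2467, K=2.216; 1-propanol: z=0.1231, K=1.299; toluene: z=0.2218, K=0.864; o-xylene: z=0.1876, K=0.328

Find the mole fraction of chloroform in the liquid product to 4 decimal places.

Newton–Raphson from ψ = 0.5:
  ψ = 0.5000: g = 0.23935, g' = -0.6137 → ψ = 0.8900
  ψ = 0.8900: g = -0.00483, g' = -0.7517 → ψ = 0.8836
  ψ = 0.8836: g = -0.00003, g' = -0.7425 → ψ = 0.8835
Converged at ψ = 0.8835.
Compositions from xᵢ = zᵢ/(1+ψ(Kᵢ−1)), yᵢ = Kᵢxᵢ:
  chloroform: x = 0.0698, y = 0.2407
  ethyl acetate: x = 0.1189, y = 0.2635
  1-propanol: x = 0.0974, y = 0.1265
  toluene: x = 0.2521, y = 0.2178
  o-xylene: x = 0.4618, y = 0.1515

x_chloroform = 0.0698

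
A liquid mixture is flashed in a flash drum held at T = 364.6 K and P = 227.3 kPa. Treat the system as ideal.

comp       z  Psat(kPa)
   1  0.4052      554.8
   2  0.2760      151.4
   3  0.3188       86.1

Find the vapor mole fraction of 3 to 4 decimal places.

Raoult's law: Kᵢ = Pᵢˢᵃᵗ/P = Pᵢˢᵃᵗ/227.3.
  K_1 = 554.8/227.3 = 2.440827, K_2 = 151.4/227.3 = 0.666080, K_3 = 86.1/227.3 = 0.378795
Let ψ = V/F and solve Σ zᵢ(Kᵢ−1)/(1+ψ(Kᵢ−1)) = 0.
g(0) = ΣzᵢKᵢ − 1 = 0.2936 and g(1) = 1 − Σzᵢ/Kᵢ = -0.4220, so a root lies in (0, 1).
Newton iteration, ψ⁰ = 0.5:
  ψ = 0.5000: g = -0.05855, g' = -0.5874 → ψ = 0.4003
  ψ = 0.4003: g = 0.00028, g' = -0.5973 → ψ = 0.4008
Converged at ψ = 0.4008.
Compositions from xᵢ = zᵢ/(1+ψ(Kᵢ−1)), yᵢ = Kᵢxᵢ:
  1: x = 0.2569, y = 0.6270
  2: x = 0.3186, y = 0.2122
  3: x = 0.4245, y = 0.1608

y_3 = 0.1608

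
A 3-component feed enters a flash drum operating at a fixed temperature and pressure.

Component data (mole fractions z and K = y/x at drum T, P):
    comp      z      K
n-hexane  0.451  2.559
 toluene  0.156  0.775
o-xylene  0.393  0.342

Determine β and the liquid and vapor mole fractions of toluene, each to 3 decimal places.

β = 0.459, x_toluene = 0.174, y_toluene = 0.135

Newton iteration, β⁰ = 0.5:
  β = 0.500: g = -0.0298, g' = -0.734 → β = 0.459
Converged at β = 0.459.
Compositions from xᵢ = zᵢ/(1+β(Kᵢ−1)), yᵢ = Kᵢxᵢ:
  n-hexane: x = 0.263, y = 0.673
  toluene: x = 0.174, y = 0.135
  o-xylene: x = 0.563, y = 0.193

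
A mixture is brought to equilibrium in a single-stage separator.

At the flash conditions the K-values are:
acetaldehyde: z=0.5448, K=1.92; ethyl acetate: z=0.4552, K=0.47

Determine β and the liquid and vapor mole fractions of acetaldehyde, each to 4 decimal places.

Rachford–Rice: g(β) = Σ zᵢ(Kᵢ−1)/(1+β(Kᵢ−1)) = 0.
g(0) = ΣzᵢKᵢ − 1 = 0.2600 and g(1) = 1 − Σzᵢ/Kᵢ = -0.2523, so a root lies in (0, 1).
Newton–Raphson from β = 0.66:
  β = 0.6600: g = -0.05919, g' = -0.4810 → β = 0.5369
  β = 0.5369: g = -0.00173, g' = -0.4564 → β = 0.5331
Converged at β = 0.5331.
Compositions from xᵢ = zᵢ/(1+β(Kᵢ−1)), yᵢ = Kᵢxᵢ:
  acetaldehyde: x = 0.3655, y = 0.7018
  ethyl acetate: x = 0.6345, y = 0.2982

β = 0.5331, x_acetaldehyde = 0.3655, y_acetaldehyde = 0.7018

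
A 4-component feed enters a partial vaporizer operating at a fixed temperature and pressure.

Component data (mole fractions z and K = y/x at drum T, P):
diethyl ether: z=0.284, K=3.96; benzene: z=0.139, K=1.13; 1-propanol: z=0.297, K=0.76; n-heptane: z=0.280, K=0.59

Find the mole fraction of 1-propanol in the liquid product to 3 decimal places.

Let ψ = V/F and solve Σ zᵢ(Kᵢ−1)/(1+ψ(Kᵢ−1)) = 0.
Check two-phase: ΣzᵢKᵢ = 1.673 > 1 and Σzᵢ/Kᵢ = 1.060 > 1, so g(0) = 0.673 > 0 and g(1) = -0.060 < 0.
Newton iteration, ψ⁰ = 0.5:
  ψ = 0.500: g = 0.1305, g' = -0.503 → ψ = 0.759
  ψ = 0.759: g = 0.0214, g' = -0.363 → ψ = 0.818
  ψ = 0.818: g = 0.0005, g' = -0.347 → ψ = 0.820
Converged at ψ = 0.820.
Compositions from xᵢ = zᵢ/(1+ψ(Kᵢ−1)), yᵢ = Kᵢxᵢ:
  diethyl ether: x = 0.083, y = 0.328
  benzene: x = 0.126, y = 0.142
  1-propanol: x = 0.370, y = 0.281
  n-heptane: x = 0.422, y = 0.249

x_1-propanol = 0.370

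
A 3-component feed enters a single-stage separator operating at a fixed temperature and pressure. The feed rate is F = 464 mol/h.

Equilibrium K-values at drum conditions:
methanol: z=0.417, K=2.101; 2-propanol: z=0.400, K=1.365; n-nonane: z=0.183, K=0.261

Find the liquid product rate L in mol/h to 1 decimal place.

Rachford–Rice: g(V/F) = Σ zᵢ(Kᵢ−1)/(1+V/F(Kᵢ−1)) = 0.
g(0) = ΣzᵢKᵢ − 1 = 0.470 and g(1) = 1 − Σzᵢ/Kᵢ = -0.193, so a root lies in (0, 1).
Iterate (Newton) starting at V/F = 0.31:
  V/F = 0.310: g = 0.2980, g' = -0.492 → V/F = 0.916
  V/F = 0.916: g = -0.0801, g' = -1.111 → V/F = 0.843
  V/F = 0.843: g = -0.0093, g' = -0.871 → V/F = 0.833
Converged at V/F = 0.833.
Then V = V/F·F = 0.8326·464 = 386.3 mol/h and L = F − V = 77.7 mol/h.

L = 77.7 mol/h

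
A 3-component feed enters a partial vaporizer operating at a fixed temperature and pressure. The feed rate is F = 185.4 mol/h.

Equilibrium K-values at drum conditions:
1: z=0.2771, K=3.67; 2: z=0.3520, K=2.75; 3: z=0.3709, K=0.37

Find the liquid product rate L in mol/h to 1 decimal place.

L = 33.1 mol/h

Rachford–Rice: g(ψ) = Σ zᵢ(Kᵢ−1)/(1+ψ(Kᵢ−1)) = 0.
Check two-phase: ΣzᵢKᵢ = 2.1222 > 1 and Σzᵢ/Kᵢ = 1.2059 > 1, so g(0) = 1.1222 > 0 and g(1) = -0.2059 < 0.
Newton–Raphson from ψ = 0.51:
  ψ = 0.5100: g = 0.29448, g' = -0.9747 → ψ = 0.8121
  ψ = 0.8121: g = 0.00947, g' = -0.9979 → ψ = 0.8216
Converged at ψ = 0.8216.
Then V = ψ·F = 0.8216·185.4 = 152.3 mol/h and L = F − V = 33.1 mol/h.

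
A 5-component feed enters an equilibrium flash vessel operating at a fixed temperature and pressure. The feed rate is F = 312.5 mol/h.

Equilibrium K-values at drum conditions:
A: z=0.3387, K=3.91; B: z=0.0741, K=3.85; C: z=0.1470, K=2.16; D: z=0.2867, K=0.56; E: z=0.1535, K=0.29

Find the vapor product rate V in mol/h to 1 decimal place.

V = 250.7 mol/h

Material balance + equilibrium reduce to Σ zᵢ(Kᵢ−1)/(1+ψ(Kᵢ−1)) = 0.
Feasibility: ΣzᵢKᵢ = 2.1322, Σzᵢ/Kᵢ = 1.2152 — both > 1, two phases present.
Iterate (Newton) starting at ψ = 0.5:
  ψ = 0.5000: g = 0.26579, g' = -0.9347 → ψ = 0.7844
  ψ = 0.7844: g = 0.01624, g' = -0.9014 → ψ = 0.8024
  ψ = 0.8024: g = -0.00014, g' = -0.9172 → ψ = 0.8022
Converged at ψ = 0.8022.
Then V = ψ·F = 0.8022·312.5 = 250.7 mol/h and L = F − V = 61.8 mol/h.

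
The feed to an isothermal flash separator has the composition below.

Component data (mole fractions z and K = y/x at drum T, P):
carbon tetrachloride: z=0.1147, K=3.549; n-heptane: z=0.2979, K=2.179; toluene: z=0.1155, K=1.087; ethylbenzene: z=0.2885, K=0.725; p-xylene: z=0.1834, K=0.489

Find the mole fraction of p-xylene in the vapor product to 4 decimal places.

Rachford–Rice: g(V/F) = Σ zᵢ(Kᵢ−1)/(1+V/F(Kᵢ−1)) = 0.
g(0) = ΣzᵢKᵢ − 1 = 0.4806 and g(1) = 1 − Σzᵢ/Kᵢ = -0.0483, so a root lies in (0, 1).
Newton–Raphson from V/F = 0.5:
  V/F = 0.5000: g = 0.14127, g' = -0.4245 → V/F = 0.8328
  V/F = 0.8328: g = 0.01416, g' = -0.3644 → V/F = 0.8717
  V/F = 0.8717: g = -0.00004, g' = -0.3667 → V/F = 0.8716
Converged at V/F = 0.8716.
Compositions from xᵢ = zᵢ/(1+V/F(Kᵢ−1)), yᵢ = Kᵢxᵢ:
  carbon tetrachloride: x = 0.0356, y = 0.1264
  n-heptane: x = 0.1469, y = 0.3201
  toluene: x = 0.1074, y = 0.1167
  ethylbenzene: x = 0.3794, y = 0.2751
  p-xylene: x = 0.3307, y = 0.1617

y_p-xylene = 0.1617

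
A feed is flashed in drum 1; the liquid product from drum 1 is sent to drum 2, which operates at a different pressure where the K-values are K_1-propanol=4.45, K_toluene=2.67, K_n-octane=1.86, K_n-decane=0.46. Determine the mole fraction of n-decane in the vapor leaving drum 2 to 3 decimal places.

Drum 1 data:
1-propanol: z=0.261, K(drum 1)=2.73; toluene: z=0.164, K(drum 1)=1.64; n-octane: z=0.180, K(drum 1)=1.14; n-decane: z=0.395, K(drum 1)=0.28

Drum 1:
Rachford–Rice: g(ψ₁) = Σ zᵢ(Kᵢ−1)/(1+ψ₁(Kᵢ−1)) = 0.
Feasibility: ΣzᵢKᵢ = 1.297, Σzᵢ/Kᵢ = 1.764 — both > 1, two phases present.
Iterate (Newton) starting at ψ₁ = 0.5:
  ψ₁ = 0.500: g = -0.0992, g' = -0.766 → ψ₁ = 0.371
  ψ₁ = 0.371: g = -0.0039, g' = -0.718 → ψ₁ = 0.365
Converged at ψ₁ = 0.365.
Drum-1 compositions:
  1-propanol: x = 0.160, y = 0.437
  toluene: x = 0.133, y = 0.218
  n-octane: x = 0.171, y = 0.195
  n-decane: x = 0.536, y = 0.150
Drum-2 feed = drum-1 liquid: z₂ = (0.1600, 0.1329, 0.1712, 0.5358).
Drum 2:
Let ψ₂ = V/F and solve Σ zᵢ(Kᵢ−1)/(1+ψ₂(Kᵢ−1)) = 0.
g(0) = ΣzᵢKᵢ − 1 = 0.632 and g(1) = 1 − Σzᵢ/Kᵢ = -0.343, so a root lies in (0, 1).
Iterate (Newton) starting at ψ₂ = 0.5:
  ψ₂ = 0.500: g = 0.0301, g' = -0.722 → ψ₂ = 0.542
Converged at ψ₂ = 0.542.
  1-propanol: x = 0.056, y = 0.248
  toluene: x = 0.070, y = 0.186
  n-octane: x = 0.117, y = 0.217
  n-decane: x = 0.758, y = 0.349

y_n-decane (drum 2) = 0.349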